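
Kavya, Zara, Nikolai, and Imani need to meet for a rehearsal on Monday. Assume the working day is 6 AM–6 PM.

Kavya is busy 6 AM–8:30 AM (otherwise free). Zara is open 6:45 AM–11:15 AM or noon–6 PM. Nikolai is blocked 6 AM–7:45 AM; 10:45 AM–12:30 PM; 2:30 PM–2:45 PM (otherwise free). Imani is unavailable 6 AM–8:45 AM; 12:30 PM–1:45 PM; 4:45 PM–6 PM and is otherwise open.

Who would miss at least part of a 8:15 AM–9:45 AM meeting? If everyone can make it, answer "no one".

Imani, Kavya

Kavya free: 08:30-18:00 (invert busy blocks within the working day).
Zara free: 06:45-11:15, 12:00-18:00.
Nikolai free: 07:45-10:45, 12:30-14:30, 14:45-18:00 (invert busy blocks within the working day).
Imani free: 08:45-12:30, 13:45-16:45 (invert busy blocks within the working day).
Kavya: not fully free for 08:15-09:45. Zara: free for 08:15-09:45. Nikolai: free for 08:15-09:45. Imani: not fully free for 08:15-09:45.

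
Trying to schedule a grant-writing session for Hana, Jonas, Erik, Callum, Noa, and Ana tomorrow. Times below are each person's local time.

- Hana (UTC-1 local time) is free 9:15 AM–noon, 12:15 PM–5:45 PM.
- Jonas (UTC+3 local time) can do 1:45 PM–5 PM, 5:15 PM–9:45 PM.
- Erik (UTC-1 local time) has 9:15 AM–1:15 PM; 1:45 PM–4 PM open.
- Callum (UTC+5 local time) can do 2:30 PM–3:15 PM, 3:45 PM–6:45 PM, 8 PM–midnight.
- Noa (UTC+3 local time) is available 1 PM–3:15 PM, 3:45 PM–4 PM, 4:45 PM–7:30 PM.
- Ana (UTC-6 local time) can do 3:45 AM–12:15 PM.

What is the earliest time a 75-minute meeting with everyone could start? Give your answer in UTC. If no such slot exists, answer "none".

10:45

Hana in UTC: 10:15-13:00, 13:15-18:45 (add 1h to convert from UTC-1).
Jonas in UTC: 10:45-14:00, 14:15-18:45 (subtract 3h to convert from UTC+3).
Erik in UTC: 10:15-14:15, 14:45-17:00 (add 1h to convert from UTC-1).
Callum in UTC: 09:30-10:15, 10:45-13:45, 15:00-19:00 (subtract 5h to convert from UTC+5).
Noa in UTC: 10:00-12:15, 12:45-13:00, 13:45-16:30 (subtract 3h to convert from UTC+3).
Ana in UTC: 09:45-18:15 (add 6h to convert from UTC-6).
Hana ∩ Jonas: 10:45-13:00, 13:15-14:00, 14:15-18:45.
Hana ∩ Jonas ∩ Erik: 10:45-13:00, 13:15-14:00, 14:45-17:00.
Hana ∩ Jonas ∩ Erik ∩ Callum: 10:45-13:00, 13:15-13:45, 15:00-17:00.
Hana ∩ Jonas ∩ Erik ∩ Callum ∩ Noa: 10:45-12:15, 12:45-13:00, 15:00-16:30.
Hana ∩ Jonas ∩ Erik ∩ Callum ∩ Noa ∩ Ana: 10:45-12:15, 12:45-13:00, 15:00-16:30.
Those are the intersection windows.
The first common window of at least 75 minutes is 10:45-12:15, so the earliest start is 10:45.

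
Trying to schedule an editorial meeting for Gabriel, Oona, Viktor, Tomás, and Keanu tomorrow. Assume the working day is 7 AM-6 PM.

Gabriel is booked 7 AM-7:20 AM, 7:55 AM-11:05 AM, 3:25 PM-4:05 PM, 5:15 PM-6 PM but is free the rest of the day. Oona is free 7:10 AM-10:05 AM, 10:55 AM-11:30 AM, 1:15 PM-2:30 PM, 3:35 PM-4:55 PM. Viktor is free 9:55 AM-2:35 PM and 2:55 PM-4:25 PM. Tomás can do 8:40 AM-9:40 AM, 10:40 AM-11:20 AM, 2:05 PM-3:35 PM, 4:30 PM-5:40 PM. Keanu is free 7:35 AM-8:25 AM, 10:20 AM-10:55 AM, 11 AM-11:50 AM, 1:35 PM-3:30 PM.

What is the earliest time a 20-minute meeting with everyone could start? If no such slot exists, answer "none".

Gabriel free: 07:20-07:55, 11:05-15:25, 16:05-17:15 (invert busy blocks within the working day).
Oona free: 07:10-10:05, 10:55-11:30, 13:15-14:30, 15:35-16:55.
Viktor free: 09:55-14:35, 14:55-16:25.
Tomás free: 08:40-09:40, 10:40-11:20, 14:05-15:35, 16:30-17:40.
Keanu free: 07:35-08:25, 10:20-10:55, 11:00-11:50, 13:35-15:30.
Gabriel ∩ Oona: 07:20-07:55, 11:05-11:30, 13:15-14:30, 16:05-16:55.
Gabriel ∩ Oona ∩ Viktor: 11:05-11:30, 13:15-14:30, 16:05-16:25.
Gabriel ∩ Oona ∩ Viktor ∩ Tomás: 11:05-11:20, 14:05-14:30.
Gabriel ∩ Oona ∩ Viktor ∩ Tomás ∩ Keanu: 11:05-11:20, 14:05-14:30.
The first common window of at least 20 minutes is 14:05-14:30, so the earliest start is 14:05.

14:05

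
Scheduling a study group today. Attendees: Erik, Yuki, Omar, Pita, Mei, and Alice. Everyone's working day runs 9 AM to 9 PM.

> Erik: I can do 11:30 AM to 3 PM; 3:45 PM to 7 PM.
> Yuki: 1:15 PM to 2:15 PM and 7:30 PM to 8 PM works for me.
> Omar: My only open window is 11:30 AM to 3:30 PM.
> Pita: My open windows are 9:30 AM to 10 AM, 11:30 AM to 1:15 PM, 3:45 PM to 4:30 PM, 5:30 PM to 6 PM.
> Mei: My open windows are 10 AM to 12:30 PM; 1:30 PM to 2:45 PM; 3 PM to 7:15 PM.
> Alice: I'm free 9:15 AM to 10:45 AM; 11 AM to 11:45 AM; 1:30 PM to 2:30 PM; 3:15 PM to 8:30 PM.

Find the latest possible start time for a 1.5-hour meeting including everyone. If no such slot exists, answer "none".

none

Erik ∩ Yuki: 13:15-14:15.
Erik ∩ Yuki ∩ Omar: 13:15-14:15.
Erik ∩ Yuki ∩ Omar ∩ Pita: ∅.
Erik ∩ Yuki ∩ Omar ∩ Pita ∩ Mei: ∅.
Erik ∩ Yuki ∩ Omar ∩ Pita ∩ Mei ∩ Alice: ∅.
There is no time when everyone is free.
No common window is at least 90 minutes long.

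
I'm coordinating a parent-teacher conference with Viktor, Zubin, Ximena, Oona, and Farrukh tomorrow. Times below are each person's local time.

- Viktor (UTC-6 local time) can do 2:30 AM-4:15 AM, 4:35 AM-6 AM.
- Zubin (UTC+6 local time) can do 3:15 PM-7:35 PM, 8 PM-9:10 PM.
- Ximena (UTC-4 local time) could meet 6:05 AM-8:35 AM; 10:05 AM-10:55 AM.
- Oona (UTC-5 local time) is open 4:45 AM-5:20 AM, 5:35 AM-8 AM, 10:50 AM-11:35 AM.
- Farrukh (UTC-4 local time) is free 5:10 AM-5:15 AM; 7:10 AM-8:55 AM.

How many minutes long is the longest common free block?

50

Viktor in UTC: 08:30-10:15, 10:35-12:00 (add 6h to convert from UTC-6).
Zubin in UTC: 09:15-13:35, 14:00-15:10 (subtract 6h to convert from UTC+6).
Ximena in UTC: 10:05-12:35, 14:05-14:55 (add 4h to convert from UTC-4).
Oona in UTC: 09:45-10:20, 10:35-13:00, 15:50-16:35 (add 5h to convert from UTC-5).
Farrukh in UTC: 09:10-09:15, 11:10-12:55 (add 4h to convert from UTC-4).
Viktor ∩ Zubin: 09:15-10:15, 10:35-12:00.
Viktor ∩ Zubin ∩ Ximena: 10:05-10:15, 10:35-12:00.
Viktor ∩ Zubin ∩ Ximena ∩ Oona: 10:05-10:15, 10:35-12:00.
Viktor ∩ Zubin ∩ Ximena ∩ Oona ∩ Farrukh: 11:10-12:00.
So the common availability across everyone is 11:10-12:00.
The longest is 11:10-12:00 at 50 minutes.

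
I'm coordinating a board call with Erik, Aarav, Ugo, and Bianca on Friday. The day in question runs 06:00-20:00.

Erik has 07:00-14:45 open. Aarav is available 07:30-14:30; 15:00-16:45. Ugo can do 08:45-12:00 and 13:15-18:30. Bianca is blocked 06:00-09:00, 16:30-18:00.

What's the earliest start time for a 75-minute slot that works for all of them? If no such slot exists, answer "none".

09:00

Erik free: 07:00-14:45.
Aarav free: 07:30-14:30, 15:00-16:45.
Ugo free: 08:45-12:00, 13:15-18:30.
Bianca free: 09:00-16:30, 18:00-20:00 (invert busy blocks within the working day).
Erik ∩ Aarav: 07:30-14:30.
Erik ∩ Aarav ∩ Ugo: 08:45-12:00, 13:15-14:30.
Erik ∩ Aarav ∩ Ugo ∩ Bianca: 09:00-12:00, 13:15-14:30.
The first common window of at least 75 minutes is 09:00-12:00, so the earliest start is 09:00.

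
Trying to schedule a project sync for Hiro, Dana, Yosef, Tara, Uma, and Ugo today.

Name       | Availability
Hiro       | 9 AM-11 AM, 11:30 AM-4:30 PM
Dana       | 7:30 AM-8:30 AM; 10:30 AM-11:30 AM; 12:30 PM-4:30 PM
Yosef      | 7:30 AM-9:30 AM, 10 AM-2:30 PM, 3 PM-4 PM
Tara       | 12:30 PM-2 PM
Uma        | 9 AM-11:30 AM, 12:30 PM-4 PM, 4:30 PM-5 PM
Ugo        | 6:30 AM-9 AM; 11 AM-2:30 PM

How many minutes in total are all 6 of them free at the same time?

Hiro ∩ Dana: 10:30-11:00, 12:30-16:30.
Hiro ∩ Dana ∩ Yosef: 10:30-11:00, 12:30-14:30, 15:00-16:00.
Hiro ∩ Dana ∩ Yosef ∩ Tara: 12:30-14:00.
Hiro ∩ Dana ∩ Yosef ∩ Tara ∩ Uma: 12:30-14:00.
Hiro ∩ Dana ∩ Yosef ∩ Tara ∩ Uma ∩ Ugo: 12:30-14:00.
So the common availability across everyone is 12:30-14:00.
That's a single block of 90 minutes.

90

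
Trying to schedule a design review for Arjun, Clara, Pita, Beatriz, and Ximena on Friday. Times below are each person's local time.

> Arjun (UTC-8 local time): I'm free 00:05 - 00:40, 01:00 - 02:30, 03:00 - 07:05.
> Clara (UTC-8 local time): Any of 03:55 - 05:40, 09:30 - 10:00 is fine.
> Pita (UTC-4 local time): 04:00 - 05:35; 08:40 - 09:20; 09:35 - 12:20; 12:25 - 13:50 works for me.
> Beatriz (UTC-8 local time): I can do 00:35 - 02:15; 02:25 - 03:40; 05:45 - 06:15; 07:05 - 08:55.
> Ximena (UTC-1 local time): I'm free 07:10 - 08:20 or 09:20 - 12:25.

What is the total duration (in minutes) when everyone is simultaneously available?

Arjun in UTC: 08:05-08:40, 09:00-10:30, 11:00-15:05 (add 8h to convert from UTC-8).
Clara in UTC: 11:55-13:40, 17:30-18:00 (add 8h to convert from UTC-8).
Pita in UTC: 08:00-09:35, 12:40-13:20, 13:35-16:20, 16:25-17:50 (add 4h to convert from UTC-4).
Beatriz in UTC: 08:35-10:15, 10:25-11:40, 13:45-14:15, 15:05-16:55 (add 8h to convert from UTC-8).
Ximena in UTC: 08:10-09:20, 10:20-13:25 (add 1h to convert from UTC-1).
Arjun ∩ Clara: 11:55-13:40.
Arjun ∩ Clara ∩ Pita: 12:40-13:20, 13:35-13:40.
Arjun ∩ Clara ∩ Pita ∩ Beatriz: ∅.
Arjun ∩ Clara ∩ Pita ∩ Beatriz ∩ Ximena: ∅.
There is no time when everyone is free.
There is no common window, so the total is 0 minutes.

0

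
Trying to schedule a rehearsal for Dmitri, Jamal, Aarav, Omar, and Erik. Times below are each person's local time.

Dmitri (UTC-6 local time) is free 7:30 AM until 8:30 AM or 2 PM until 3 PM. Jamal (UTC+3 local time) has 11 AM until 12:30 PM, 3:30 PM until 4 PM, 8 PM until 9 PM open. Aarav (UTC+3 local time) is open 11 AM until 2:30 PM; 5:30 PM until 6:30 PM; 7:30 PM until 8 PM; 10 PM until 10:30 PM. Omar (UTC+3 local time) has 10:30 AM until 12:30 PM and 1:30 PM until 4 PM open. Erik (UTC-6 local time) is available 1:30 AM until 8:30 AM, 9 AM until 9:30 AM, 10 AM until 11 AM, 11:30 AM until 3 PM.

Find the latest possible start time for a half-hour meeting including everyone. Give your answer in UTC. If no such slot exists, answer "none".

none

Dmitri in UTC: 13:30-14:30, 20:00-21:00 (add 6h to convert from UTC-6).
Jamal in UTC: 08:00-09:30, 12:30-13:00, 17:00-18:00 (subtract 3h to convert from UTC+3).
Aarav in UTC: 08:00-11:30, 14:30-15:30, 16:30-17:00, 19:00-19:30 (subtract 3h to convert from UTC+3).
Omar in UTC: 07:30-09:30, 10:30-13:00 (subtract 3h to convert from UTC+3).
Erik in UTC: 07:30-14:30, 15:00-15:30, 16:00-17:00, 17:30-21:00 (add 6h to convert from UTC-6).
Dmitri ∩ Jamal: ∅.
Dmitri ∩ Jamal ∩ Aarav: ∅.
Dmitri ∩ Jamal ∩ Aarav ∩ Omar: ∅.
Dmitri ∩ Jamal ∩ Aarav ∩ Omar ∩ Erik: ∅.
There is no time when everyone is free.
No common window is at least 30 minutes long.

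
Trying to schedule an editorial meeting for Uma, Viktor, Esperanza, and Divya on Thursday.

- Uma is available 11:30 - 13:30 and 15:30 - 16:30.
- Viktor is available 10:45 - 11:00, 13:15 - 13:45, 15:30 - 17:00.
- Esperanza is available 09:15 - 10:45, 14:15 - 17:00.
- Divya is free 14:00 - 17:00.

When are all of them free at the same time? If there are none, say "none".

Uma ∩ Viktor: 13:15-13:30, 15:30-16:30.
Uma ∩ Viktor ∩ Esperanza: 15:30-16:30.
Uma ∩ Viktor ∩ Esperanza ∩ Divya: 15:30-16:30.

15:30-16:30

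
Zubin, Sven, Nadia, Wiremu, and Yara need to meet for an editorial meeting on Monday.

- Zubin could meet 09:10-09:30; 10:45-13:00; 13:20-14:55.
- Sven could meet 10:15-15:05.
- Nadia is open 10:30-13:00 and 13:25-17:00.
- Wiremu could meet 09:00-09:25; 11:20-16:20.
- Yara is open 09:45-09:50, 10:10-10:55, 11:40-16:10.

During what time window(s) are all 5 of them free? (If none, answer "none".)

11:40-13:00, 13:25-14:55

Zubin ∩ Sven: 10:45-13:00, 13:20-14:55.
Zubin ∩ Sven ∩ Nadia: 10:45-13:00, 13:25-14:55.
Zubin ∩ Sven ∩ Nadia ∩ Wiremu: 11:20-13:00, 13:25-14:55.
Zubin ∩ Sven ∩ Nadia ∩ Wiremu ∩ Yara: 11:40-13:00, 13:25-14:55.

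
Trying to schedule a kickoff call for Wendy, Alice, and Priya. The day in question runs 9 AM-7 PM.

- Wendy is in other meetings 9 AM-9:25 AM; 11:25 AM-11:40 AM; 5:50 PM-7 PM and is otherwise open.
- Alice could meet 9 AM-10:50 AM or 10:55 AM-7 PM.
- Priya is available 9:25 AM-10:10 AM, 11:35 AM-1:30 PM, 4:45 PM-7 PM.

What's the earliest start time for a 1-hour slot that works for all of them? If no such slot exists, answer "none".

11:40

Wendy free: 09:25-11:25, 11:40-17:50 (invert busy blocks within the working day).
Alice free: 09:00-10:50, 10:55-19:00.
Priya free: 09:25-10:10, 11:35-13:30, 16:45-19:00.
Wendy ∩ Alice: 09:25-10:50, 10:55-11:25, 11:40-17:50.
Wendy ∩ Alice ∩ Priya: 09:25-10:10, 11:40-13:30, 16:45-17:50.
The first common window of at least 60 minutes is 11:40-13:30, so the earliest start is 11:40.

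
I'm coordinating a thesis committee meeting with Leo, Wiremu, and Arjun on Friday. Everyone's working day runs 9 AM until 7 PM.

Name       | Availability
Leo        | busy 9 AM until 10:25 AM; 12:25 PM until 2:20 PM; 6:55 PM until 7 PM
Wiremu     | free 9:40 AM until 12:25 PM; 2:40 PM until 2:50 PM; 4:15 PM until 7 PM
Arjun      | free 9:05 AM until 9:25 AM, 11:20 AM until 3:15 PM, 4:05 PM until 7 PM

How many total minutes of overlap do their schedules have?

235

Leo free: 10:25-12:25, 14:20-18:55 (invert busy blocks within the working day).
Wiremu free: 09:40-12:25, 14:40-14:50, 16:15-19:00.
Arjun free: 09:05-09:25, 11:20-15:15, 16:05-19:00.
Leo ∩ Wiremu: 10:25-12:25, 14:40-14:50, 16:15-18:55.
Leo ∩ Wiremu ∩ Arjun: 11:20-12:25, 14:40-14:50, 16:15-18:55.
Summing the common windows: 65 + 10 + 160 = 235 minutes.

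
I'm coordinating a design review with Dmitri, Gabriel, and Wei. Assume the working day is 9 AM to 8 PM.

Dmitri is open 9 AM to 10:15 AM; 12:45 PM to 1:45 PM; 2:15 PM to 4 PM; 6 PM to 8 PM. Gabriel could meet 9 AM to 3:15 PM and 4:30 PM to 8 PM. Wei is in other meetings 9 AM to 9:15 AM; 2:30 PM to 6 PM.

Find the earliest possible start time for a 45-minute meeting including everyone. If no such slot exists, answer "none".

09:15

Dmitri free: 09:00-10:15, 12:45-13:45, 14:15-16:00, 18:00-20:00.
Gabriel free: 09:00-15:15, 16:30-20:00.
Wei free: 09:15-14:30, 18:00-20:00 (invert busy blocks within the working day).
Dmitri ∩ Gabriel: 09:00-10:15, 12:45-13:45, 14:15-15:15, 18:00-20:00.
Dmitri ∩ Gabriel ∩ Wei: 09:15-10:15, 12:45-13:45, 14:15-14:30, 18:00-20:00.
Those are the intersection windows.
The first common window of at least 45 minutes is 09:15-10:15, so the earliest start is 09:15.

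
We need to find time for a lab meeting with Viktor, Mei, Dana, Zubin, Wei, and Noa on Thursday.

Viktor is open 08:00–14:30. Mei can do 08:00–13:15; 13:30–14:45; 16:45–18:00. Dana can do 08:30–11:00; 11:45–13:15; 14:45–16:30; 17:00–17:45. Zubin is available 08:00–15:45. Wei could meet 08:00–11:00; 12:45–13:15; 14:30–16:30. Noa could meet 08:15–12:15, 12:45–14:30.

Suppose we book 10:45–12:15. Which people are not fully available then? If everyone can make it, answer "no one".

Viktor: free for 10:45-12:15. Mei: free for 10:45-12:15. Dana: not fully free for 10:45-12:15. Zubin: free for 10:45-12:15. Wei: not fully free for 10:45-12:15. Noa: free for 10:45-12:15.

Dana, Wei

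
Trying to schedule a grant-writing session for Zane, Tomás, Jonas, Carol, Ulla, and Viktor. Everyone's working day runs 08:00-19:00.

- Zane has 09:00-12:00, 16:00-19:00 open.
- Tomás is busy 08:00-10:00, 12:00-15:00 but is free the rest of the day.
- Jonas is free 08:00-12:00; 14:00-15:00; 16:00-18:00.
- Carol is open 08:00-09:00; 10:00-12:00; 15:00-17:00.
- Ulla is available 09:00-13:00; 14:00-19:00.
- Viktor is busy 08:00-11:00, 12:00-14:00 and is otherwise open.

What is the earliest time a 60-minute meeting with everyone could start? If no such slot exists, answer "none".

Zane free: 09:00-12:00, 16:00-19:00.
Tomás free: 10:00-12:00, 15:00-19:00 (invert busy blocks within the working day).
Jonas free: 08:00-12:00, 14:00-15:00, 16:00-18:00.
Carol free: 08:00-09:00, 10:00-12:00, 15:00-17:00.
Ulla free: 09:00-13:00, 14:00-19:00.
Viktor free: 11:00-12:00, 14:00-19:00 (invert busy blocks within the working day).
Zane ∩ Tomás: 10:00-12:00, 16:00-19:00.
Zane ∩ Tomás ∩ Jonas: 10:00-12:00, 16:00-18:00.
Zane ∩ Tomás ∩ Jonas ∩ Carol: 10:00-12:00, 16:00-17:00.
Zane ∩ Tomás ∩ Jonas ∩ Carol ∩ Ulla: 10:00-12:00, 16:00-17:00.
Zane ∩ Tomás ∩ Jonas ∩ Carol ∩ Ulla ∩ Viktor: 11:00-12:00, 16:00-17:00.
The first common window of at least 60 minutes is 11:00-12:00, so the earliest start is 11:00.

11:00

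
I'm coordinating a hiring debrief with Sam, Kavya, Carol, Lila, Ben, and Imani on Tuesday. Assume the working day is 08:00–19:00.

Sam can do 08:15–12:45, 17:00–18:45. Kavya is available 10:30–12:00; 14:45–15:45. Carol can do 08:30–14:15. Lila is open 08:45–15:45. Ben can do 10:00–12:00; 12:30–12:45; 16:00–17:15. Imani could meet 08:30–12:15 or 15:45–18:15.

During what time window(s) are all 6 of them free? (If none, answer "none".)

Sam ∩ Kavya: 10:30-12:00.
Sam ∩ Kavya ∩ Carol: 10:30-12:00.
Sam ∩ Kavya ∩ Carol ∩ Lila: 10:30-12:00.
Sam ∩ Kavya ∩ Carol ∩ Lila ∩ Ben: 10:30-12:00.
Sam ∩ Kavya ∩ Carol ∩ Lila ∩ Ben ∩ Imani: 10:30-12:00.
Those are the intersection windows.

10:30-12:00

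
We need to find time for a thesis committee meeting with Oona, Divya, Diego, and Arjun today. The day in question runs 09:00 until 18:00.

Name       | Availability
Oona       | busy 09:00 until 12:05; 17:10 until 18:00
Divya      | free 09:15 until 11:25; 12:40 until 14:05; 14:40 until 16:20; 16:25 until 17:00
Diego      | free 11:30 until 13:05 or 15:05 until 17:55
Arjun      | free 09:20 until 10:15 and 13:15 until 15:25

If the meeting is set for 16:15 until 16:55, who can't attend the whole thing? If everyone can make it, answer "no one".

Arjun, Divya

Oona free: 12:05-17:10 (invert busy blocks within the working day).
Divya free: 09:15-11:25, 12:40-14:05, 14:40-16:20, 16:25-17:00.
Diego free: 11:30-13:05, 15:05-17:55.
Arjun free: 09:20-10:15, 13:15-15:25.
Oona: free for 16:15-16:55. Divya: not fully free for 16:15-16:55. Diego: free for 16:15-16:55. Arjun: not fully free for 16:15-16:55.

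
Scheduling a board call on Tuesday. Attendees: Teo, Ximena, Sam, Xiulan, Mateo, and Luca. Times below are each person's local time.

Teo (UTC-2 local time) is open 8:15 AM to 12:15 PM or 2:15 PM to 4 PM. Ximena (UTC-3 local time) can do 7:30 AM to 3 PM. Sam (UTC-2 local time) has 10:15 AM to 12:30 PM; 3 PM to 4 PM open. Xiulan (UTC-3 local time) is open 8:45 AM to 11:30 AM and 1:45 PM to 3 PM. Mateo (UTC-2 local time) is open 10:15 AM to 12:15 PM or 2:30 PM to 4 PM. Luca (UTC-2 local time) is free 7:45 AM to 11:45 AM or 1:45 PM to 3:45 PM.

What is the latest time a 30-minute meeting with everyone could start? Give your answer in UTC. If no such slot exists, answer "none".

Teo in UTC: 10:15-14:15, 16:15-18:00 (add 2h to convert from UTC-2).
Ximena in UTC: 10:30-18:00 (add 3h to convert from UTC-3).
Sam in UTC: 12:15-14:30, 17:00-18:00 (add 2h to convert from UTC-2).
Xiulan in UTC: 11:45-14:30, 16:45-18:00 (add 3h to convert from UTC-3).
Mateo in UTC: 12:15-14:15, 16:30-18:00 (add 2h to convert from UTC-2).
Luca in UTC: 09:45-13:45, 15:45-17:45 (add 2h to convert from UTC-2).
Teo ∩ Ximena: 10:30-14:15, 16:15-18:00.
Teo ∩ Ximena ∩ Sam: 12:15-14:15, 17:00-18:00.
Teo ∩ Ximena ∩ Sam ∩ Xiulan: 12:15-14:15, 17:00-18:00.
Teo ∩ Ximena ∩ Sam ∩ Xiulan ∩ Mateo: 12:15-14:15, 17:00-18:00.
Teo ∩ Ximena ∩ Sam ∩ Xiulan ∩ Mateo ∩ Luca: 12:15-13:45, 17:00-17:45.
So the common availability across everyone is 12:15-13:45, 17:00-17:45.
The last common window of at least 30 minutes is 17:00-17:45; a 30-minute meeting can start as late as 17:15 and still end by 17:45.

17:15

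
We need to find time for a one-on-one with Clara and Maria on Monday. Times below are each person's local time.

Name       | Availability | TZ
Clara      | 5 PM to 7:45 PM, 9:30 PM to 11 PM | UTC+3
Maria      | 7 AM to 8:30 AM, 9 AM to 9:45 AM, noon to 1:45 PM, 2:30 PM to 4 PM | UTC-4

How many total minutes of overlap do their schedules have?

Clara in UTC: 14:00-16:45, 18:30-20:00 (subtract 3h to convert from UTC+3).
Maria in UTC: 11:00-12:30, 13:00-13:45, 16:00-17:45, 18:30-20:00 (add 4h to convert from UTC-4).
Clara ∩ Maria: 16:00-16:45, 18:30-20:00.
So the common availability across everyone is 16:00-16:45, 18:30-20:00.
Summing the common windows: 45 + 90 = 135 minutes.

135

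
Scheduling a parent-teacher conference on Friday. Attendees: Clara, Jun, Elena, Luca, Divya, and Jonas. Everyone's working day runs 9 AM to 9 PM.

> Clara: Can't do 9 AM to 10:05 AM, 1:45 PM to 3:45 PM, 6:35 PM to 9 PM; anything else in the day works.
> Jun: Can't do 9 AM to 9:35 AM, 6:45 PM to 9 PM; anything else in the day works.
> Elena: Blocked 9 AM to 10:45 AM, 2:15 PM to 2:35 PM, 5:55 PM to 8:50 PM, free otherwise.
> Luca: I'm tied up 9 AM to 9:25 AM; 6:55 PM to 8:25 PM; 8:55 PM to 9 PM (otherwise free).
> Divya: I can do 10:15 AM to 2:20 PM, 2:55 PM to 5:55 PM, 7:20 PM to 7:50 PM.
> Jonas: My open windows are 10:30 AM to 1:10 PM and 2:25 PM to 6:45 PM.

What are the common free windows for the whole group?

10:45-13:10, 15:45-17:55

Clara free: 10:05-13:45, 15:45-18:35 (invert busy blocks within the working day).
Jun free: 09:35-18:45 (invert busy blocks within the working day).
Elena free: 10:45-14:15, 14:35-17:55, 20:50-21:00 (invert busy blocks within the working day).
Luca free: 09:25-18:55, 20:25-20:55 (invert busy blocks within the working day).
Divya free: 10:15-14:20, 14:55-17:55, 19:20-19:50.
Jonas free: 10:30-13:10, 14:25-18:45.
Clara ∩ Jun: 10:05-13:45, 15:45-18:35.
Clara ∩ Jun ∩ Elena: 10:45-13:45, 15:45-17:55.
Clara ∩ Jun ∩ Elena ∩ Luca: 10:45-13:45, 15:45-17:55.
Clara ∩ Jun ∩ Elena ∩ Luca ∩ Divya: 10:45-13:45, 15:45-17:55.
Clara ∩ Jun ∩ Elena ∩ Luca ∩ Divya ∩ Jonas: 10:45-13:10, 15:45-17:55.
So the common availability across everyone is 10:45-13:10, 15:45-17:55.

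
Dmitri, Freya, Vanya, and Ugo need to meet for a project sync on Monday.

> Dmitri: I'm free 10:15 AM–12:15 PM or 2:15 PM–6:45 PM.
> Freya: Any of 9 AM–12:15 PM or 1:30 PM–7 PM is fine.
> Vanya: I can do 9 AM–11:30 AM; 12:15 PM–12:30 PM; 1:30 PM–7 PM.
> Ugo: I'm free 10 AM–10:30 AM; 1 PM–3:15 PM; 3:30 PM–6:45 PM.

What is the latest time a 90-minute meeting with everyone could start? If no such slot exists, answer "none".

Dmitri ∩ Freya: 10:15-12:15, 14:15-18:45.
Dmitri ∩ Freya ∩ Vanya: 10:15-11:30, 14:15-18:45.
Dmitri ∩ Freya ∩ Vanya ∩ Ugo: 10:15-10:30, 14:15-15:15, 15:30-18:45.
So the common availability across everyone is 10:15-10:30, 14:15-15:15, 15:30-18:45.
The last common window of at least 90 minutes is 15:30-18:45; a 90-minute meeting can start as late as 17:15 and still end by 18:45.

17:15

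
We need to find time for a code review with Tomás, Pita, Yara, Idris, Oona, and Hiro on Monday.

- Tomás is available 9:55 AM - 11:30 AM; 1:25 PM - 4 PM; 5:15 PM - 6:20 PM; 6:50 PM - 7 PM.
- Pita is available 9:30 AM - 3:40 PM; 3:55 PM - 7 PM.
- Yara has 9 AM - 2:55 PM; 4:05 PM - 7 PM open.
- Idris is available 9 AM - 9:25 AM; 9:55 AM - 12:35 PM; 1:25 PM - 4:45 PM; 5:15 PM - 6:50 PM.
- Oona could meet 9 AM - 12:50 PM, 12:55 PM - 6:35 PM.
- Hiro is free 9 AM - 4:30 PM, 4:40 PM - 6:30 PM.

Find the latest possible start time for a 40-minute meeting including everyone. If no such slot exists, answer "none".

Tomás ∩ Pita: 09:55-11:30, 13:25-15:40, 15:55-16:00, 17:15-18:20, 18:50-19:00.
Tomás ∩ Pita ∩ Yara: 09:55-11:30, 13:25-14:55, 17:15-18:20, 18:50-19:00.
Tomás ∩ Pita ∩ Yara ∩ Idris: 09:55-11:30, 13:25-14:55, 17:15-18:20.
Tomás ∩ Pita ∩ Yara ∩ Idris ∩ Oona: 09:55-11:30, 13:25-14:55, 17:15-18:20.
Tomás ∩ Pita ∩ Yara ∩ Idris ∩ Oona ∩ Hiro: 09:55-11:30, 13:25-14:55, 17:15-18:20.
The last common window of at least 40 minutes is 17:15-18:20; a 40-minute meeting can start as late as 17:40 and still end by 18:20.

17:40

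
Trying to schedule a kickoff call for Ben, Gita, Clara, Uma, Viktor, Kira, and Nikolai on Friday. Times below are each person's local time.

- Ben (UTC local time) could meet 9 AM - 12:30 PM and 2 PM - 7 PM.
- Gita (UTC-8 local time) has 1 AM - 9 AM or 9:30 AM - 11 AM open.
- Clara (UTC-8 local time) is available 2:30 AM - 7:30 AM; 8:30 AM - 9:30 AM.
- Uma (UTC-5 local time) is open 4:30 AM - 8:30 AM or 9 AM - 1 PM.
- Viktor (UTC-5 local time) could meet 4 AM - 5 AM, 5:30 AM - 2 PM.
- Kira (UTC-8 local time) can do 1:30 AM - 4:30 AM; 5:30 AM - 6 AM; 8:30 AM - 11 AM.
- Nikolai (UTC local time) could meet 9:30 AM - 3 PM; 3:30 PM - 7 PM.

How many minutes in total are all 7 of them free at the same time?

Ben in UTC: 09:00-12:30, 14:00-19:00.
Gita in UTC: 09:00-17:00, 17:30-19:00 (add 8h to convert from UTC-8).
Clara in UTC: 10:30-15:30, 16:30-17:30 (add 8h to convert from UTC-8).
Uma in UTC: 09:30-13:30, 14:00-18:00 (add 5h to convert from UTC-5).
Viktor in UTC: 09:00-10:00, 10:30-19:00 (add 5h to convert from UTC-5).
Kira in UTC: 09:30-12:30, 13:30-14:00, 16:30-19:00 (add 8h to convert from UTC-8).
Nikolai in UTC: 09:30-15:00, 15:30-19:00.
Ben ∩ Gita: 09:00-12:30, 14:00-17:00, 17:30-19:00.
Ben ∩ Gita ∩ Clara: 10:30-12:30, 14:00-15:30, 16:30-17:00.
Ben ∩ Gita ∩ Clara ∩ Uma: 10:30-12:30, 14:00-15:30, 16:30-17:00.
Ben ∩ Gita ∩ Clara ∩ Uma ∩ Viktor: 10:30-12:30, 14:00-15:30, 16:30-17:00.
Ben ∩ Gita ∩ Clara ∩ Uma ∩ Viktor ∩ Kira: 10:30-12:30, 16:30-17:00.
Ben ∩ Gita ∩ Clara ∩ Uma ∩ Viktor ∩ Kira ∩ Nikolai: 10:30-12:30, 16:30-17:00.
So the common availability across everyone is 10:30-12:30, 16:30-17:00.
Summing the common windows: 120 + 30 = 150 minutes.

150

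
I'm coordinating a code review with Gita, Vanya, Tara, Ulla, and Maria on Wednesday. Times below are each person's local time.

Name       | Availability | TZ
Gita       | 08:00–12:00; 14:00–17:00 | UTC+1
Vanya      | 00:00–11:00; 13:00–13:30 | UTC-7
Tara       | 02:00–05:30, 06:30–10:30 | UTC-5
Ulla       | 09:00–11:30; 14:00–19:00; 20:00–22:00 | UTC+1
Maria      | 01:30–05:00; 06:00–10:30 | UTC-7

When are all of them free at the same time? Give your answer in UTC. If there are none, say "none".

Gita in UTC: 07:00-11:00, 13:00-16:00 (subtract 1h to convert from UTC+1).
Vanya in UTC: 07:00-18:00, 20:00-20:30 (add 7h to convert from UTC-7).
Tara in UTC: 07:00-10:30, 11:30-15:30 (add 5h to convert from UTC-5).
Ulla in UTC: 08:00-10:30, 13:00-18:00, 19:00-21:00 (subtract 1h to convert from UTC+1).
Maria in UTC: 08:30-12:00, 13:00-17:30 (add 7h to convert from UTC-7).
Gita ∩ Vanya: 07:00-11:00, 13:00-16:00.
Gita ∩ Vanya ∩ Tara: 07:00-10:30, 13:00-15:30.
Gita ∩ Vanya ∩ Tara ∩ Ulla: 08:00-10:30, 13:00-15:30.
Gita ∩ Vanya ∩ Tara ∩ Ulla ∩ Maria: 08:30-10:30, 13:00-15:30.

08:30-10:30, 13:00-15:30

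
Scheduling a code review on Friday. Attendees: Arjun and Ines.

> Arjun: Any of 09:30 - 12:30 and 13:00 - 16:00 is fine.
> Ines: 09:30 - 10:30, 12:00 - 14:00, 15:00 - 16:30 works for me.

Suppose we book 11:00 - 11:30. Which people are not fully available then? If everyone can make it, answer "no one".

Ines

Arjun: free for 11:00-11:30. Ines: not fully free for 11:00-11:30.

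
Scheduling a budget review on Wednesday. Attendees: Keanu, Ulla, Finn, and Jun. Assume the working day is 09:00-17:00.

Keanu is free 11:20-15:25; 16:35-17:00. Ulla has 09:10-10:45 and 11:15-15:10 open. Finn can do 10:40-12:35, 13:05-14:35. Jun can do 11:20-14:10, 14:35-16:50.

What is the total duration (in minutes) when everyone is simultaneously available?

140

Keanu ∩ Ulla: 11:20-15:10.
Keanu ∩ Ulla ∩ Finn: 11:20-12:35, 13:05-14:35.
Keanu ∩ Ulla ∩ Finn ∩ Jun: 11:20-12:35, 13:05-14:10.
Summing the common windows: 75 + 65 = 140 minutes.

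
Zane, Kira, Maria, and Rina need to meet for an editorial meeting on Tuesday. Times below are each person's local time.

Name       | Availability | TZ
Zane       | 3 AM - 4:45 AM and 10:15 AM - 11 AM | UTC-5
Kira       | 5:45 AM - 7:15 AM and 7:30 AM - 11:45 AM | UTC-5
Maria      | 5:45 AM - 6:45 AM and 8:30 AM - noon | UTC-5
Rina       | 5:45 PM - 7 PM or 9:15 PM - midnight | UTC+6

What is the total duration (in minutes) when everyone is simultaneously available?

Zane in UTC: 08:00-09:45, 15:15-16:00 (add 5h to convert from UTC-5).
Kira in UTC: 10:45-12:15, 12:30-16:45 (add 5h to convert from UTC-5).
Maria in UTC: 10:45-11:45, 13:30-17:00 (add 5h to convert from UTC-5).
Rina in UTC: 11:45-13:00, 15:15-18:00 (subtract 6h to convert from UTC+6).
Zane ∩ Kira: 15:15-16:00.
Zane ∩ Kira ∩ Maria: 15:15-16:00.
Zane ∩ Kira ∩ Maria ∩ Rina: 15:15-16:00.
That's a single block of 45 minutes.

45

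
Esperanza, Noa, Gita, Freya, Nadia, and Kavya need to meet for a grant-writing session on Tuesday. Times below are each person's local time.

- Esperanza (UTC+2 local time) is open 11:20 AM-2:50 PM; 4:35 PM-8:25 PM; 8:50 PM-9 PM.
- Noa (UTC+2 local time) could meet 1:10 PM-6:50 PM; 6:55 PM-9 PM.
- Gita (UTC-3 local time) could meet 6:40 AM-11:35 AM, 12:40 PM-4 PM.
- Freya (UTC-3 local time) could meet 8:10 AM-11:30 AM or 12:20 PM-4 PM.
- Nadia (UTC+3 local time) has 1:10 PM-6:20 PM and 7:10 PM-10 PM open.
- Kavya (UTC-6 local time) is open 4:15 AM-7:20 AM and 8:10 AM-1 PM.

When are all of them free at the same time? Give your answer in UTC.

11:10-12:50, 16:10-16:50, 16:55-18:25, 18:50-19:00

Esperanza in UTC: 09:20-12:50, 14:35-18:25, 18:50-19:00 (subtract 2h to convert from UTC+2).
Noa in UTC: 11:10-16:50, 16:55-19:00 (subtract 2h to convert from UTC+2).
Gita in UTC: 09:40-14:35, 15:40-19:00 (add 3h to convert from UTC-3).
Freya in UTC: 11:10-14:30, 15:20-19:00 (add 3h to convert from UTC-3).
Nadia in UTC: 10:10-15:20, 16:10-19:00 (subtract 3h to convert from UTC+3).
Kavya in UTC: 10:15-13:20, 14:10-19:00 (add 6h to convert from UTC-6).
Esperanza ∩ Noa: 11:10-12:50, 14:35-16:50, 16:55-18:25, 18:50-19:00.
Esperanza ∩ Noa ∩ Gita: 11:10-12:50, 15:40-16:50, 16:55-18:25, 18:50-19:00.
Esperanza ∩ Noa ∩ Gita ∩ Freya: 11:10-12:50, 15:40-16:50, 16:55-18:25, 18:50-19:00.
Esperanza ∩ Noa ∩ Gita ∩ Freya ∩ Nadia: 11:10-12:50, 16:10-16:50, 16:55-18:25, 18:50-19:00.
Esperanza ∩ Noa ∩ Gita ∩ Freya ∩ Nadia ∩ Kavya: 11:10-12:50, 16:10-16:50, 16:55-18:25, 18:50-19:00.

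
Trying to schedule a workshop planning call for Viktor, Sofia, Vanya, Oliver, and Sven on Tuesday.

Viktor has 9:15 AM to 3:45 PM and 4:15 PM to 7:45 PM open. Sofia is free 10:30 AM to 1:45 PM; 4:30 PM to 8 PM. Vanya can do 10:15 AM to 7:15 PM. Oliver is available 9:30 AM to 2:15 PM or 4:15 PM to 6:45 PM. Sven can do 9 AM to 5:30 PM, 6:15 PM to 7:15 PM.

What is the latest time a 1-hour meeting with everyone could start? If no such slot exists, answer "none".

Viktor ∩ Sofia: 10:30-13:45, 16:30-19:45.
Viktor ∩ Sofia ∩ Vanya: 10:30-13:45, 16:30-19:15.
Viktor ∩ Sofia ∩ Vanya ∩ Oliver: 10:30-13:45, 16:30-18:45.
Viktor ∩ Sofia ∩ Vanya ∩ Oliver ∩ Sven: 10:30-13:45, 16:30-17:30, 18:15-18:45.
The last common window of at least 60 minutes is 16:30-17:30; a 60-minute meeting can start as late as 16:30 and still end by 17:30.

16:30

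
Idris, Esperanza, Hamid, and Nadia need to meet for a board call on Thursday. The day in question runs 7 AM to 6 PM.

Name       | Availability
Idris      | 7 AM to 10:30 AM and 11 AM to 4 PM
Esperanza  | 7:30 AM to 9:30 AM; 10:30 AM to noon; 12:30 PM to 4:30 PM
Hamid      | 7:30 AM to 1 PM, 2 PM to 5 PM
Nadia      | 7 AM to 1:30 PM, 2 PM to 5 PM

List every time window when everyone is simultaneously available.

07:30-09:30, 11:00-12:00, 12:30-13:00, 14:00-16:00

Idris ∩ Esperanza: 07:30-09:30, 11:00-12:00, 12:30-16:00.
Idris ∩ Esperanza ∩ Hamid: 07:30-09:30, 11:00-12:00, 12:30-13:00, 14:00-16:00.
Idris ∩ Esperanza ∩ Hamid ∩ Nadia: 07:30-09:30, 11:00-12:00, 12:30-13:00, 14:00-16:00.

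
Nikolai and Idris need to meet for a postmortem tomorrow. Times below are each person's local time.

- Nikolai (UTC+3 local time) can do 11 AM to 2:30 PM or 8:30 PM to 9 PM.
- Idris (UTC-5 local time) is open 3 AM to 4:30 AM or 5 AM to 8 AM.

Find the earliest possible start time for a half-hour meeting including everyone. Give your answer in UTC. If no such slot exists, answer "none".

Nikolai in UTC: 08:00-11:30, 17:30-18:00 (subtract 3h to convert from UTC+3).
Idris in UTC: 08:00-09:30, 10:00-13:00 (add 5h to convert from UTC-5).
Nikolai ∩ Idris: 08:00-09:30, 10:00-11:30.
So the common availability across everyone is 08:00-09:30, 10:00-11:30.
The first common window of at least 30 minutes is 08:00-09:30, so the earliest start is 08:00.

08:00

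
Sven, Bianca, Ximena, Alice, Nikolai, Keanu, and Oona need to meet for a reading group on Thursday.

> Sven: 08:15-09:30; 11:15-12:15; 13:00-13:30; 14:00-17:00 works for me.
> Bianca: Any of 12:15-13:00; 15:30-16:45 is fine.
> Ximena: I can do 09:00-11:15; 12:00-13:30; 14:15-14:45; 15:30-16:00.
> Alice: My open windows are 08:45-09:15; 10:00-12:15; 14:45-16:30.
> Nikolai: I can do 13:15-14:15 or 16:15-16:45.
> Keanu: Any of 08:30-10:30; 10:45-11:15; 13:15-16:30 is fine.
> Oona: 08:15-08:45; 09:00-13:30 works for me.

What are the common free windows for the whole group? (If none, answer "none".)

none

Sven ∩ Bianca: 15:30-16:45.
Sven ∩ Bianca ∩ Ximena: 15:30-16:00.
Sven ∩ Bianca ∩ Ximena ∩ Alice: 15:30-16:00.
Sven ∩ Bianca ∩ Ximena ∩ Alice ∩ Nikolai: ∅.
Sven ∩ Bianca ∩ Ximena ∩ Alice ∩ Nikolai ∩ Keanu: ∅.
Sven ∩ Bianca ∩ Ximena ∩ Alice ∩ Nikolai ∩ Keanu ∩ Oona: ∅.
There is no time when everyone is free.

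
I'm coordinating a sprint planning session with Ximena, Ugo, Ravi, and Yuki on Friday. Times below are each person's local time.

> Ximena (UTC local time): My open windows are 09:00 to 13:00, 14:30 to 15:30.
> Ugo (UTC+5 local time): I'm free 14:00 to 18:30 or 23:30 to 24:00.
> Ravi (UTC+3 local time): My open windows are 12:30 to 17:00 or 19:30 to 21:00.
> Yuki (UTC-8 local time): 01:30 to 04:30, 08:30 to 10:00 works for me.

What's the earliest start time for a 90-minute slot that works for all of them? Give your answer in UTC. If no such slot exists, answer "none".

09:30

Ximena in UTC: 09:00-13:00, 14:30-15:30.
Ugo in UTC: 09:00-13:30, 18:30-19:00 (subtract 5h to convert from UTC+5).
Ravi in UTC: 09:30-14:00, 16:30-18:00 (subtract 3h to convert from UTC+3).
Yuki in UTC: 09:30-12:30, 16:30-18:00 (add 8h to convert from UTC-8).
Ximena ∩ Ugo: 09:00-13:00.
Ximena ∩ Ugo ∩ Ravi: 09:30-13:00.
Ximena ∩ Ugo ∩ Ravi ∩ Yuki: 09:30-12:30.
So the common availability across everyone is 09:30-12:30.
The first common window of at least 90 minutes is 09:30-12:30, so the earliest start is 09:30.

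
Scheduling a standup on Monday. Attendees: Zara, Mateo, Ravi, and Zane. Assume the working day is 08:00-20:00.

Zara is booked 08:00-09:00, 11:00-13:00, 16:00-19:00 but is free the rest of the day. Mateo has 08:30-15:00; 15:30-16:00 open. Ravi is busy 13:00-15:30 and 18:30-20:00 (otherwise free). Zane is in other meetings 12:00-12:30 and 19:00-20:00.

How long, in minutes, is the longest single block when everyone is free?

120

Zara free: 09:00-11:00, 13:00-16:00, 19:00-20:00 (invert busy blocks within the working day).
Mateo free: 08:30-15:00, 15:30-16:00.
Ravi free: 08:00-13:00, 15:30-18:30 (invert busy blocks within the working day).
Zane free: 08:00-12:00, 12:30-19:00 (invert busy blocks within the working day).
Zara ∩ Mateo: 09:00-11:00, 13:00-15:00, 15:30-16:00.
Zara ∩ Mateo ∩ Ravi: 09:00-11:00, 15:30-16:00.
Zara ∩ Mateo ∩ Ravi ∩ Zane: 09:00-11:00, 15:30-16:00.
Those are the intersection windows.
The longest is 09:00-11:00 at 120 minutes.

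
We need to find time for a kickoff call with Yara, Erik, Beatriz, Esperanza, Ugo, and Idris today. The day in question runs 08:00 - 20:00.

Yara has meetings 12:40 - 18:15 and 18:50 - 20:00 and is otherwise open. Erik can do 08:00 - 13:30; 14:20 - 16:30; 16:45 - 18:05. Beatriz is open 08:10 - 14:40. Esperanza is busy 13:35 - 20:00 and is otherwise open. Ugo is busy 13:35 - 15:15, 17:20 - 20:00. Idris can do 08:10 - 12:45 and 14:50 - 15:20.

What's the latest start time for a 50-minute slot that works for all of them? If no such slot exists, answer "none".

Yara free: 08:00-12:40, 18:15-18:50 (invert busy blocks within the working day).
Erik free: 08:00-13:30, 14:20-16:30, 16:45-18:05.
Beatriz free: 08:10-14:40.
Esperanza free: 08:00-13:35 (invert busy blocks within the working day).
Ugo free: 08:00-13:35, 15:15-17:20 (invert busy blocks within the working day).
Idris free: 08:10-12:45, 14:50-15:20.
Yara ∩ Erik: 08:00-12:40.
Yara ∩ Erik ∩ Beatriz: 08:10-12:40.
Yara ∩ Erik ∩ Beatriz ∩ Esperanza: 08:10-12:40.
Yara ∩ Erik ∩ Beatriz ∩ Esperanza ∩ Ugo: 08:10-12:40.
Yara ∩ Erik ∩ Beatriz ∩ Esperanza ∩ Ugo ∩ Idris: 08:10-12:40.
Those are the intersection windows.
The last common window of at least 50 minutes is 08:10-12:40; a 50-minute meeting can start as late as 11:50 and still end by 12:40.

11:50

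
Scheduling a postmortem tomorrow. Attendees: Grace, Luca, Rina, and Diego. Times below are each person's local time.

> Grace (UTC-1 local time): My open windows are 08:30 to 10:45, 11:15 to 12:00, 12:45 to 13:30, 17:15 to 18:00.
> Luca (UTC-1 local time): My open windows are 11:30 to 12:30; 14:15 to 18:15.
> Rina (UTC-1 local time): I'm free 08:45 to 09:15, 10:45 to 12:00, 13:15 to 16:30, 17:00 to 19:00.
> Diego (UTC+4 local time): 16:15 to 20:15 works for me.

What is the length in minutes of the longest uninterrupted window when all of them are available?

Grace in UTC: 09:30-11:45, 12:15-13:00, 13:45-14:30, 18:15-19:00 (add 1h to convert from UTC-1).
Luca in UTC: 12:30-13:30, 15:15-19:15 (add 1h to convert from UTC-1).
Rina in UTC: 09:45-10:15, 11:45-13:00, 14:15-17:30, 18:00-20:00 (add 1h to convert from UTC-1).
Diego in UTC: 12:15-16:15 (subtract 4h to convert from UTC+4).
Grace ∩ Luca: 12:30-13:00, 18:15-19:00.
Grace ∩ Luca ∩ Rina: 12:30-13:00, 18:15-19:00.
Grace ∩ Luca ∩ Rina ∩ Diego: 12:30-13:00.
The longest is 12:30-13:00 at 30 minutes.

30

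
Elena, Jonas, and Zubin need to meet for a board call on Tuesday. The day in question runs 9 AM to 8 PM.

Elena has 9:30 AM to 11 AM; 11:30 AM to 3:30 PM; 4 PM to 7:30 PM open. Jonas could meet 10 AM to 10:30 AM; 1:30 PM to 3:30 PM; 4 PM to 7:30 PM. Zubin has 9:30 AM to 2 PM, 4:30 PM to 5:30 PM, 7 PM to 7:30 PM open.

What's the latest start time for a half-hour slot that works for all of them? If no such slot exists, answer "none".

19:00

Elena ∩ Jonas: 10:00-10:30, 13:30-15:30, 16:00-19:30.
Elena ∩ Jonas ∩ Zubin: 10:00-10:30, 13:30-14:00, 16:30-17:30, 19:00-19:30.
Those are the intersection windows.
The last common window of at least 30 minutes is 19:00-19:30; a 30-minute meeting can start as late as 19:00 and still end by 19:30.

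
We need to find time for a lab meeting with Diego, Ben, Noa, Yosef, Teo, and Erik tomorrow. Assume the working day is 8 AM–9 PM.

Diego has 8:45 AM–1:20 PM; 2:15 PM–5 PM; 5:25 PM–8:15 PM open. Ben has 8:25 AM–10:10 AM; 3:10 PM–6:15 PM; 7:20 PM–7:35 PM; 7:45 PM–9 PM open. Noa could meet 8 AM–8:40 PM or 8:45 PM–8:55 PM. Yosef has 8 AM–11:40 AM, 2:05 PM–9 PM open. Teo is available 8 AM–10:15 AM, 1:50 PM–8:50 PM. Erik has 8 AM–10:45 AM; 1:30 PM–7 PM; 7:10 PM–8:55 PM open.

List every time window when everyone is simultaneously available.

08:45-10:10, 15:10-17:00, 17:25-18:15, 19:20-19:35, 19:45-20:15

Diego ∩ Ben: 08:45-10:10, 15:10-17:00, 17:25-18:15, 19:20-19:35, 19:45-20:15.
Diego ∩ Ben ∩ Noa: 08:45-10:10, 15:10-17:00, 17:25-18:15, 19:20-19:35, 19:45-20:15.
Diego ∩ Ben ∩ Noa ∩ Yosef: 08:45-10:10, 15:10-17:00, 17:25-18:15, 19:20-19:35, 19:45-20:15.
Diego ∩ Ben ∩ Noa ∩ Yosef ∩ Teo: 08:45-10:10, 15:10-17:00, 17:25-18:15, 19:20-19:35, 19:45-20:15.
Diego ∩ Ben ∩ Noa ∩ Yosef ∩ Teo ∩ Erik: 08:45-10:10, 15:10-17:00, 17:25-18:15, 19:20-19:35, 19:45-20:15.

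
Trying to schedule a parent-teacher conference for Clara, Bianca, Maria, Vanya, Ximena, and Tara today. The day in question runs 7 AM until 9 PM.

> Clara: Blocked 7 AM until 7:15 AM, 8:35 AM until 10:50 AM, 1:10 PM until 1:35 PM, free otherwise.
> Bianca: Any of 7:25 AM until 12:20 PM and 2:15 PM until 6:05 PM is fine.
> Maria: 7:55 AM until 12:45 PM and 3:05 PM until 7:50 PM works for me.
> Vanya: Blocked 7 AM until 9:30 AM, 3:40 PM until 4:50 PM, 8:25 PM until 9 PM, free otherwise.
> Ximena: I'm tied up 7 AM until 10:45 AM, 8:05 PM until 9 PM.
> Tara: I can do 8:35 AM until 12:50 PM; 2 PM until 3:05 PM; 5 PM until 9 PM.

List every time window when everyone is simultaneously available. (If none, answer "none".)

Clara free: 07:15-08:35, 10:50-13:10, 13:35-21:00 (invert busy blocks within the working day).
Bianca free: 07:25-12:20, 14:15-18:05.
Maria free: 07:55-12:45, 15:05-19:50.
Vanya free: 09:30-15:40, 16:50-20:25 (invert busy blocks within the working day).
Ximena free: 10:45-20:05 (invert busy blocks within the working day).
Tara free: 08:35-12:50, 14:00-15:05, 17:00-21:00.
Clara ∩ Bianca: 07:25-08:35, 10:50-12:20, 14:15-18:05.
Clara ∩ Bianca ∩ Maria: 07:55-08:35, 10:50-12:20, 15:05-18:05.
Clara ∩ Bianca ∩ Maria ∩ Vanya: 10:50-12:20, 15:05-15:40, 16:50-18:05.
Clara ∩ Bianca ∩ Maria ∩ Vanya ∩ Ximena: 10:50-12:20, 15:05-15:40, 16:50-18:05.
Clara ∩ Bianca ∩ Maria ∩ Vanya ∩ Ximena ∩ Tara: 10:50-12:20, 17:00-18:05.

10:50-12:20, 17:00-18:05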